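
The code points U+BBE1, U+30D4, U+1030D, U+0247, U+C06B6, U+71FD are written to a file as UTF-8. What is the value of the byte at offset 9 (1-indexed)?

1-indexed offset 9 is 0-indexed offset 8.
U+BBE1 → 3-byte form EB AF A1 at offsets 0–2.
U+30D4 → 3-byte form E3 83 94 at offsets 3–5.
U+1030D → 4-byte form F0 90 8C 8D at offsets 6–9.
Offset 8 falls in char 3's range; it's byte 3 of F0 90 8C 8D = 0x8C.

0x8C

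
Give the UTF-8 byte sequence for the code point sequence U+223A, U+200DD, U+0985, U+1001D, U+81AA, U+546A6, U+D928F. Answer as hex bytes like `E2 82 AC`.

E2 88 BA F0 A0 83 9D E0 A6 85 F0 90 80 9D E8 86 AA F1 94 9A A6 F3 99 8A 8F

U+223A: 3-byte form → E2 88 BA.
U+200DD: 4-byte form → F0 A0 83 9D.
U+0985: 3-byte form → E0 A6 85.
U+1001D: 4-byte form → F0 90 80 9D.
U+81AA: 3-byte form → E8 86 AA.
U+546A6: 4-byte form → F1 94 9A A6.
U+D928F: 4-byte form → F3 99 8A 8F.
Concatenated (25 bytes): E2 88 BA F0 A0 83 9D E0 A6 85 F0 90 80 9D E8 86 AA F1 94 9A A6 F3 99 8A 8F.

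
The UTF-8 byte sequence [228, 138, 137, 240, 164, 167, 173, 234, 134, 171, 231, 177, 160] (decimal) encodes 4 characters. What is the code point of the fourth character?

Offset 0: leading byte 0xE4 = 11100100 → 3-byte char #1 = E4 8A 89.
Offset 3: leading byte 0xF0 = 11110000 → 4-byte char #2 = F0 A4 A7 AD.
Offset 7: leading byte 0xEA = 11101010 → 3-byte char #3 = EA 86 AB.
Offset 10: leading byte 0xE7 = 11100111 → 3-byte char #4 = E7 B1 A0.
Leading byte 0xE7 = 11100111 matches 1110xxxx → 3-byte sequence.
Byte 1: 0xE7 = 11100111, payload 0111 (4 bits).
Byte 2: 0xB1 = 10110001 (10xxxxxx ✓), payload 110001.
Byte 3: 0xA0 = 10100000 (10xxxxxx ✓), payload 100000.
Concatenate: 0111110001100000 = 0x7C60 (16 bits → U+7C60).

U+7C60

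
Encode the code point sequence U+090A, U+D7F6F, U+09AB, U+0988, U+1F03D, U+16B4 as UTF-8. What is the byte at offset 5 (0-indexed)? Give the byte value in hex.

0xBD

U+090A → 3-byte form E0 A4 8A at offsets 0–2.
U+D7F6F → 4-byte form F3 97 BD AF at offsets 3–6.
Offset 5 falls in char 2's range; it's byte 3 of F3 97 BD AF = 0xBD.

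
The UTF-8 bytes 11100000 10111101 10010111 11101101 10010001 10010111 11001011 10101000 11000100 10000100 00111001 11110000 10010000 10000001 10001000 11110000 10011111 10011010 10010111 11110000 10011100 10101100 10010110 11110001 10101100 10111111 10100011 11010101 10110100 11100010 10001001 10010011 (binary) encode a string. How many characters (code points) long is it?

11

Byte at offset 0: 0xE0 = 11100000 → 3-byte char (#1). Advance 3.
Byte at offset 3: 0xED = 11101101 → 3-byte char (#2). Advance 3.
Byte at offset 6: 0xCB = 11001011 → 2-byte char (#3). Advance 2.
Byte at offset 8: 0xC4 = 11000100 → 2-byte char (#4). Advance 2.
Byte at offset 10: 0x39 = 00111001 → 1-byte char (#5). Advance 1.
Byte at offset 11: 0xF0 = 11110000 → 4-byte char (#6). Advance 4.
Byte at offset 15: 0xF0 = 11110000 → 4-byte char (#7). Advance 4.
Byte at offset 19: 0xF0 = 11110000 → 4-byte char (#8). Advance 4.
Byte at offset 23: 0xF1 = 11110001 → 4-byte char (#9). Advance 4.
Byte at offset 27: 0xD5 = 11010101 → 2-byte char (#10). Advance 2.
Byte at offset 29: 0xE2 = 11100010 → 3-byte char (#11). Advance 3.
Reached end at offset 32 after 11 code points.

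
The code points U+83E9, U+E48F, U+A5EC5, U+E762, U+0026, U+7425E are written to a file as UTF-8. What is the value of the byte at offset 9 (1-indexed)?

1-indexed offset 9 is 0-indexed offset 8.
U+83E9 → 3-byte form E8 8F A9 at offsets 0–2.
U+E48F → 3-byte form EE 92 8F at offsets 3–5.
U+A5EC5 → 4-byte form F2 A5 BB 85 at offsets 6–9.
Offset 8 falls in char 3's range; it's byte 3 of F2 A5 BB 85 = 0xBB.

0xBB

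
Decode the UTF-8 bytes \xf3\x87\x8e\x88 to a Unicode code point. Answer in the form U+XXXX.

U+C7388

Leading byte 0xF3 = 11110011 matches 11110xxx → 4-byte sequence.
Byte 1: 0xF3 = 11110011, payload 011 (3 bits).
Byte 2: 0x87 = 10000111 (10xxxxxx ✓), payload 000111.
Byte 3: 0x8E = 10001110 (10xxxxxx ✓), payload 001110.
Byte 4: 0x88 = 10001000 (10xxxxxx ✓), payload 001000.
Concatenate: 011000111001110001000 = 0xC7388 (21 bits → U+C7388).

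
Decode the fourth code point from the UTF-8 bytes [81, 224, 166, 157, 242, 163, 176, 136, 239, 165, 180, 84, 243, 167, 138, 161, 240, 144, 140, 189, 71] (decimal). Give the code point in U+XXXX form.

U+F974

Offset 0: leading byte 0x51 = 01010001 → 1-byte char #1 = 51.
Offset 1: leading byte 0xE0 = 11100000 → 3-byte char #2 = E0 A6 9D.
Offset 4: leading byte 0xF2 = 11110010 → 4-byte char #3 = F2 A3 B0 88.
Offset 8: leading byte 0xEF = 11101111 → 3-byte char #4 = EF A5 B4.
Leading byte 0xEF = 11101111 matches 1110xxxx → 3-byte sequence.
Byte 1: 0xEF = 11101111, payload 1111 (4 bits).
Byte 2: 0xA5 = 10100101 (10xxxxxx ✓), payload 100101.
Byte 3: 0xB4 = 10110100 (10xxxxxx ✓), payload 110100.
Concatenate: 1111100101110100 = 0xF974 (16 bits → U+F974).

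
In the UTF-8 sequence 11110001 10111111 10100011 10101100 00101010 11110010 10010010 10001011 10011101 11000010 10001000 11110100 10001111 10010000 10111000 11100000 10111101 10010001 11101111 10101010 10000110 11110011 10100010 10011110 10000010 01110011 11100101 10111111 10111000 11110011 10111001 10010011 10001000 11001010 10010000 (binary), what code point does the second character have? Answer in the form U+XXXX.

Offset 0: leading byte 0xF1 = 11110001 → 4-byte char #1 = F1 BF A3 AC.
Offset 4: leading byte 0x2A = 00101010 → 1-byte char #2 = 2A.
Leading byte 0x2A = 00101010 matches 0xxxxxxx → 1-byte sequence.
Byte 1: 0x2A = 00101010, payload 0101010 (7 bits).
Concatenate: 0101010 = 0x2A (7 bits → U+002A).

U+002A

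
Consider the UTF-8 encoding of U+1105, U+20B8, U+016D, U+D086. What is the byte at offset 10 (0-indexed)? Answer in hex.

U+1105 → 3-byte form E1 84 85 at offsets 0–2.
U+20B8 → 3-byte form E2 82 B8 at offsets 3–5.
U+016D → 2-byte form C5 AD at offsets 6–7.
U+D086 → 3-byte form ED 82 86 at offsets 8–10.
Offset 10 falls in char 4's range; it's byte 3 of ED 82 86 = 0x86.

0x86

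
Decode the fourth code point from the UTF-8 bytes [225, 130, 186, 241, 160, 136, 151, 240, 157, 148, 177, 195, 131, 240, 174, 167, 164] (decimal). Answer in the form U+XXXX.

Offset 0: leading byte 0xE1 = 11100001 → 3-byte char #1 = E1 82 BA.
Offset 3: leading byte 0xF1 = 11110001 → 4-byte char #2 = F1 A0 88 97.
Offset 7: leading byte 0xF0 = 11110000 → 4-byte char #3 = F0 9D 94 B1.
Offset 11: leading byte 0xC3 = 11000011 → 2-byte char #4 = C3 83.
Leading byte 0xC3 = 11000011 matches 110xxxxx → 2-byte sequence.
Byte 1: 0xC3 = 11000011, payload 00011 (5 bits).
Byte 2: 0x83 = 10000011 (10xxxxxx ✓), payload 000011.
Concatenate: 00011000011 = 0xC3 (11 bits → U+00C3).

U+00C3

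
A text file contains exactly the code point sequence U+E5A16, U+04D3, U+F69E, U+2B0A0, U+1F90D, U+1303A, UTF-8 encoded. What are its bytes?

F3 A5 A8 96 D3 93 EF 9A 9E F0 AB 82 A0 F0 9F A4 8D F0 93 80 BA

U+E5A16: 4-byte form → F3 A5 A8 96.
U+04D3: 2-byte form → D3 93.
U+F69E: 3-byte form → EF 9A 9E.
U+2B0A0: 4-byte form → F0 AB 82 A0.
U+1F90D: 4-byte form → F0 9F A4 8D.
U+1303A: 4-byte form → F0 93 80 BA.
Concatenated (21 bytes): F3 A5 A8 96 D3 93 EF 9A 9E F0 AB 82 A0 F0 9F A4 8D F0 93 80 BA.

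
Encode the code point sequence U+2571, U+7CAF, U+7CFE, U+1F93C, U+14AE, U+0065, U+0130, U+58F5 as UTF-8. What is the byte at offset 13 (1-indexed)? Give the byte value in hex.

0xBC

1-indexed offset 13 is 0-indexed offset 12.
U+2571 → 3-byte form E2 95 B1 at offsets 0–2.
U+7CAF → 3-byte form E7 B2 AF at offsets 3–5.
U+7CFE → 3-byte form E7 B3 BE at offsets 6–8.
U+1F93C → 4-byte form F0 9F A4 BC at offsets 9–12.
Offset 12 falls in char 4's range; it's byte 4 of F0 9F A4 BC = 0xBC.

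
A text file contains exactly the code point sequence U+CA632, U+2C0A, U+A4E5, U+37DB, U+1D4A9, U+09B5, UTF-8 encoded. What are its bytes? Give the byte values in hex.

F3 8A 98 B2 E2 B0 8A EA 93 A5 E3 9F 9B F0 9D 92 A9 E0 A6 B5

U+CA632: 4-byte form → F3 8A 98 B2.
U+2C0A: 3-byte form → E2 B0 8A.
U+A4E5: 3-byte form → EA 93 A5.
U+37DB: 3-byte form → E3 9F 9B.
U+1D4A9: 4-byte form → F0 9D 92 A9.
U+09B5: 3-byte form → E0 A6 B5.
Concatenated (20 bytes): F3 8A 98 B2 E2 B0 8A EA 93 A5 E3 9F 9B F0 9D 92 A9 E0 A6 B5.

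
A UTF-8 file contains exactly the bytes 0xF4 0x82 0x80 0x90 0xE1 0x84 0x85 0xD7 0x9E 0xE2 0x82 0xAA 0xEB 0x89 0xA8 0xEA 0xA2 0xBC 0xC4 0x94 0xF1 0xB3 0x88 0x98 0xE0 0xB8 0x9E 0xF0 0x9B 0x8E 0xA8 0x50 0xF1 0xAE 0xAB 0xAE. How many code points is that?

Byte at offset 0: 0xF4 = 11110100 → 4-byte char (#1). Advance 4.
Byte at offset 4: 0xE1 = 11100001 → 3-byte char (#2). Advance 3.
Byte at offset 7: 0xD7 = 11010111 → 2-byte char (#3). Advance 2.
Byte at offset 9: 0xE2 = 11100010 → 3-byte char (#4). Advance 3.
Byte at offset 12: 0xEB = 11101011 → 3-byte char (#5). Advance 3.
Byte at offset 15: 0xEA = 11101010 → 3-byte char (#6). Advance 3.
Byte at offset 18: 0xC4 = 11000100 → 2-byte char (#7). Advance 2.
Byte at offset 20: 0xF1 = 11110001 → 4-byte char (#8). Advance 4.
Byte at offset 24: 0xE0 = 11100000 → 3-byte char (#9). Advance 3.
Byte at offset 27: 0xF0 = 11110000 → 4-byte char (#10). Advance 4.
Byte at offset 31: 0x50 = 01010000 → 1-byte char (#11). Advance 1.
Byte at offset 32: 0xF1 = 11110001 → 4-byte char (#12). Advance 4.
Reached end at offset 36 after 12 code points.

12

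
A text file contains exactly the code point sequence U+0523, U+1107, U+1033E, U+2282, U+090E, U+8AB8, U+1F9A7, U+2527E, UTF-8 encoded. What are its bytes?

D4 A3 E1 84 87 F0 90 8C BE E2 8A 82 E0 A4 8E E8 AA B8 F0 9F A6 A7 F0 A5 89 BE

U+0523: 2-byte form → D4 A3.
U+1107: 3-byte form → E1 84 87.
U+1033E: 4-byte form → F0 90 8C BE.
U+2282: 3-byte form → E2 8A 82.
U+090E: 3-byte form → E0 A4 8E.
U+8AB8: 3-byte form → E8 AA B8.
U+1F9A7: 4-byte form → F0 9F A6 A7.
U+2527E: 4-byte form → F0 A5 89 BE.
Concatenated (26 bytes): D4 A3 E1 84 87 F0 90 8C BE E2 8A 82 E0 A4 8E E8 AA B8 F0 9F A6 A7 F0 A5 89 BE.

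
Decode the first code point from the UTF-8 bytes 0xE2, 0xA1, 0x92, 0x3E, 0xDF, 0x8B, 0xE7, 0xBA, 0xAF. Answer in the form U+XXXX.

Offset 0: leading byte 0xE2 = 11100010 → 3-byte char #1 = E2 A1 92.
Leading byte 0xE2 = 11100010 matches 1110xxxx → 3-byte sequence.
Byte 1: 0xE2 = 11100010, payload 0010 (4 bits).
Byte 2: 0xA1 = 10100001 (10xxxxxx ✓), payload 100001.
Byte 3: 0x92 = 10010010 (10xxxxxx ✓), payload 010010.
Concatenate: 0010100001010010 = 0x2852 (16 bits → U+2852).

U+2852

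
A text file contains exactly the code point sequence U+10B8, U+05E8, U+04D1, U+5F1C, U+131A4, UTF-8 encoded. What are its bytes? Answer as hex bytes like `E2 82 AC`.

E1 82 B8 D7 A8 D3 91 E5 BC 9C F0 93 86 A4

U+10B8: 3-byte form → E1 82 B8.
U+05E8: 2-byte form → D7 A8.
U+04D1: 2-byte form → D3 91.
U+5F1C: 3-byte form → E5 BC 9C.
U+131A4: 4-byte form → F0 93 86 A4.
Concatenated (14 bytes): E1 82 B8 D7 A8 D3 91 E5 BC 9C F0 93 86 A4.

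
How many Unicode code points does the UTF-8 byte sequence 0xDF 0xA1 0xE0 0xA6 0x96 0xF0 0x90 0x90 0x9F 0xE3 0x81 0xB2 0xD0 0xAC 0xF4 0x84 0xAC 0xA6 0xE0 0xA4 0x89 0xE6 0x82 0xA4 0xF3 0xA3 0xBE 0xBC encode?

Byte at offset 0: 0xDF = 11011111 → 2-byte char (#1). Advance 2.
Byte at offset 2: 0xE0 = 11100000 → 3-byte char (#2). Advance 3.
Byte at offset 5: 0xF0 = 11110000 → 4-byte char (#3). Advance 4.
Byte at offset 9: 0xE3 = 11100011 → 3-byte char (#4). Advance 3.
Byte at offset 12: 0xD0 = 11010000 → 2-byte char (#5). Advance 2.
Byte at offset 14: 0xF4 = 11110100 → 4-byte char (#6). Advance 4.
Byte at offset 18: 0xE0 = 11100000 → 3-byte char (#7). Advance 3.
Byte at offset 21: 0xE6 = 11100110 → 3-byte char (#8). Advance 3.
Byte at offset 24: 0xF3 = 11110011 → 4-byte char (#9). Advance 4.
Reached end at offset 28 after 9 code points.

9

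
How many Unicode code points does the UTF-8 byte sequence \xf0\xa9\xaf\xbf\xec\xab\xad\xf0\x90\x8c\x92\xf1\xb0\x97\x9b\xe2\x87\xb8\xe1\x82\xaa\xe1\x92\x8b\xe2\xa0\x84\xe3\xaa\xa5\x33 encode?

10

Byte at offset 0: 0xF0 = 11110000 → 4-byte char (#1). Advance 4.
Byte at offset 4: 0xEC = 11101100 → 3-byte char (#2). Advance 3.
Byte at offset 7: 0xF0 = 11110000 → 4-byte char (#3). Advance 4.
Byte at offset 11: 0xF1 = 11110001 → 4-byte char (#4). Advance 4.
Byte at offset 15: 0xE2 = 11100010 → 3-byte char (#5). Advance 3.
Byte at offset 18: 0xE1 = 11100001 → 3-byte char (#6). Advance 3.
Byte at offset 21: 0xE1 = 11100001 → 3-byte char (#7). Advance 3.
Byte at offset 24: 0xE2 = 11100010 → 3-byte char (#8). Advance 3.
Byte at offset 27: 0xE3 = 11100011 → 3-byte char (#9). Advance 3.
Byte at offset 30: 0x33 = 00110011 → 1-byte char (#10). Advance 1.
Reached end at offset 31 after 10 code points.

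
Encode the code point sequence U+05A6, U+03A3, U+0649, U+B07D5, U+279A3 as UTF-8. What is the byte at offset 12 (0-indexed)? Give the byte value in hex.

0xA6

U+05A6 → 2-byte form D6 A6 at offsets 0–1.
U+03A3 → 2-byte form CE A3 at offsets 2–3.
U+0649 → 2-byte form D9 89 at offsets 4–5.
U+B07D5 → 4-byte form F2 B0 9F 95 at offsets 6–9.
U+279A3 → 4-byte form F0 A7 A6 A3 at offsets 10–13.
Offset 12 falls in char 5's range; it's byte 3 of F0 A7 A6 A3 = 0xA6.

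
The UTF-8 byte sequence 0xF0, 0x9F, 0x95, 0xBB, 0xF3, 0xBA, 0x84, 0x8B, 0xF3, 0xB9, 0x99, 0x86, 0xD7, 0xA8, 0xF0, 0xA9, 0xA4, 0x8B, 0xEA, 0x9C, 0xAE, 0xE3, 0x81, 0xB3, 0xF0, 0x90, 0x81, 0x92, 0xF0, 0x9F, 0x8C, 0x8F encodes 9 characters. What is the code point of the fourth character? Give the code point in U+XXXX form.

Offset 0: leading byte 0xF0 = 11110000 → 4-byte char #1 = F0 9F 95 BB.
Offset 4: leading byte 0xF3 = 11110011 → 4-byte char #2 = F3 BA 84 8B.
Offset 8: leading byte 0xF3 = 11110011 → 4-byte char #3 = F3 B9 99 86.
Offset 12: leading byte 0xD7 = 11010111 → 2-byte char #4 = D7 A8.
Leading byte 0xD7 = 11010111 matches 110xxxxx → 2-byte sequence.
Byte 1: 0xD7 = 11010111, payload 10111 (5 bits).
Byte 2: 0xA8 = 10101000 (10xxxxxx ✓), payload 101000.
Concatenate: 10111101000 = 0x5E8 (11 bits → U+05E8).

U+05E8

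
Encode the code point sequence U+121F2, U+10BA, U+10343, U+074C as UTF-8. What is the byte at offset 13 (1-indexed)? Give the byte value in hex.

0x8C

1-indexed offset 13 is 0-indexed offset 12.
U+121F2 → 4-byte form F0 92 87 B2 at offsets 0–3.
U+10BA → 3-byte form E1 82 BA at offsets 4–6.
U+10343 → 4-byte form F0 90 8D 83 at offsets 7–10.
U+074C → 2-byte form DD 8C at offsets 11–12.
Offset 12 falls in char 4's range; it's byte 2 of DD 8C = 0x8C.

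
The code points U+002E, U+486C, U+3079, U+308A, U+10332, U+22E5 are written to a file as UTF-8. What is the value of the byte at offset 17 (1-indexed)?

1-indexed offset 17 is 0-indexed offset 16.
U+002E → 1-byte form 2E at offsets 0–0.
U+486C → 3-byte form E4 A1 AC at offsets 1–3.
U+3079 → 3-byte form E3 81 B9 at offsets 4–6.
U+308A → 3-byte form E3 82 8A at offsets 7–9.
U+10332 → 4-byte form F0 90 8C B2 at offsets 10–13.
U+22E5 → 3-byte form E2 8B A5 at offsets 14–16.
Offset 16 falls in char 6's range; it's byte 3 of E2 8B A5 = 0xA5.

0xA5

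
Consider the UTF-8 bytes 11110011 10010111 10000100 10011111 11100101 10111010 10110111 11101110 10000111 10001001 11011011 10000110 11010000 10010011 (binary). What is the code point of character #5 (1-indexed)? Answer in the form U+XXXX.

Offset 0: leading byte 0xF3 = 11110011 → 4-byte char #1 = F3 97 84 9F.
Offset 4: leading byte 0xE5 = 11100101 → 3-byte char #2 = E5 BA B7.
Offset 7: leading byte 0xEE = 11101110 → 3-byte char #3 = EE 87 89.
Offset 10: leading byte 0xDB = 11011011 → 2-byte char #4 = DB 86.
Offset 12: leading byte 0xD0 = 11010000 → 2-byte char #5 = D0 93.
Leading byte 0xD0 = 11010000 matches 110xxxxx → 2-byte sequence.
Byte 1: 0xD0 = 11010000, payload 10000 (5 bits).
Byte 2: 0x93 = 10010011 (10xxxxxx ✓), payload 010011.
Concatenate: 10000010011 = 0x413 (11 bits → U+0413).

U+0413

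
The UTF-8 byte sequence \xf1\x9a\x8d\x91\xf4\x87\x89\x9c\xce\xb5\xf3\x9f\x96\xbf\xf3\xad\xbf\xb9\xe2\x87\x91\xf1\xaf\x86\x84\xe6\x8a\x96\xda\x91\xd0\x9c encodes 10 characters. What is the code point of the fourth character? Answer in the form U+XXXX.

U+DF5BF

Offset 0: leading byte 0xF1 = 11110001 → 4-byte char #1 = F1 9A 8D 91.
Offset 4: leading byte 0xF4 = 11110100 → 4-byte char #2 = F4 87 89 9C.
Offset 8: leading byte 0xCE = 11001110 → 2-byte char #3 = CE B5.
Offset 10: leading byte 0xF3 = 11110011 → 4-byte char #4 = F3 9F 96 BF.
Leading byte 0xF3 = 11110011 matches 11110xxx → 4-byte sequence.
Byte 1: 0xF3 = 11110011, payload 011 (3 bits).
Byte 2: 0x9F = 10011111 (10xxxxxx ✓), payload 011111.
Byte 3: 0x96 = 10010110 (10xxxxxx ✓), payload 010110.
Byte 4: 0xBF = 10111111 (10xxxxxx ✓), payload 111111.
Concatenate: 011011111010110111111 = 0xDF5BF (21 bits → U+DF5BF).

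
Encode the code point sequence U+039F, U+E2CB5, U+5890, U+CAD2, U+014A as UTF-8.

CE 9F F3 A2 B2 B5 E5 A2 90 EC AB 92 C5 8A

U+039F: 2-byte form → CE 9F.
U+E2CB5: 4-byte form → F3 A2 B2 B5.
U+5890: 3-byte form → E5 A2 90.
U+CAD2: 3-byte form → EC AB 92.
U+014A: 2-byte form → C5 8A.
Concatenated (14 bytes): CE 9F F3 A2 B2 B5 E5 A2 90 EC AB 92 C5 8A.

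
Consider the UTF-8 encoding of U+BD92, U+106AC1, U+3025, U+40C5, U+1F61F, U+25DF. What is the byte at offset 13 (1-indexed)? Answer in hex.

1-indexed offset 13 is 0-indexed offset 12.
U+BD92 → 3-byte form EB B6 92 at offsets 0–2.
U+106AC1 → 4-byte form F4 86 AB 81 at offsets 3–6.
U+3025 → 3-byte form E3 80 A5 at offsets 7–9.
U+40C5 → 3-byte form E4 83 85 at offsets 10–12.
Offset 12 falls in char 4's range; it's byte 3 of E4 83 85 = 0x85.

0x85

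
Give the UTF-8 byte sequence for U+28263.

U+28263 = 0x28263 = 164451 decimal. In range U+10000–U+10FFFF → 4-byte form: 11110xxx 10xxxxxx 10xxxxxx 10xxxxxx.
Binary (21 bits): 000101000001001100011.
Split 3+6+6+6: 000 | 101000 | 001001 | 100011.
Byte 1: 11110000 = 0xF0.
Byte 2: 10101000 = 0xA8.
Byte 3: 10001001 = 0x89.
Byte 4: 10100011 = 0xA3.

F0 A8 89 A3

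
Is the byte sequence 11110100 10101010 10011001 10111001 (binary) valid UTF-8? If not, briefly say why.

invalid (encodes a value above U+10FFFF)

Leading byte 0xF4 = 11110100 → 4-byte form.
Payload = 0x12A679, which exceeds U+10FFFF, the maximum Unicode code point. (Leading bytes F5–FF, or F4 followed by ≥ 0x90, are invalid.)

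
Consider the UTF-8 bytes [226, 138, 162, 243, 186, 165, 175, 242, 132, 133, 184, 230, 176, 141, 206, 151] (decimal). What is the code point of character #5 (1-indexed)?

U+0397

Offset 0: leading byte 0xE2 = 11100010 → 3-byte char #1 = E2 8A A2.
Offset 3: leading byte 0xF3 = 11110011 → 4-byte char #2 = F3 BA A5 AF.
Offset 7: leading byte 0xF2 = 11110010 → 4-byte char #3 = F2 84 85 B8.
Offset 11: leading byte 0xE6 = 11100110 → 3-byte char #4 = E6 B0 8D.
Offset 14: leading byte 0xCE = 11001110 → 2-byte char #5 = CE 97.
Leading byte 0xCE = 11001110 matches 110xxxxx → 2-byte sequence.
Byte 1: 0xCE = 11001110, payload 01110 (5 bits).
Byte 2: 0x97 = 10010111 (10xxxxxx ✓), payload 010111.
Concatenate: 01110010111 = 0x397 (11 bits → U+0397).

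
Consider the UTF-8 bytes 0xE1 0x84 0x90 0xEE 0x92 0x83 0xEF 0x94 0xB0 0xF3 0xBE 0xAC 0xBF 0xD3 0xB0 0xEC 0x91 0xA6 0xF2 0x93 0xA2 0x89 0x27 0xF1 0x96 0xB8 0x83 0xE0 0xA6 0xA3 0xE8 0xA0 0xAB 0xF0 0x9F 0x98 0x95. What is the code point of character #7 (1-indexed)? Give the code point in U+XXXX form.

U+93889

Offset 0: leading byte 0xE1 = 11100001 → 3-byte char #1 = E1 84 90.
Offset 3: leading byte 0xEE = 11101110 → 3-byte char #2 = EE 92 83.
Offset 6: leading byte 0xEF = 11101111 → 3-byte char #3 = EF 94 B0.
Offset 9: leading byte 0xF3 = 11110011 → 4-byte char #4 = F3 BE AC BF.
Offset 13: leading byte 0xD3 = 11010011 → 2-byte char #5 = D3 B0.
Offset 15: leading byte 0xEC = 11101100 → 3-byte char #6 = EC 91 A6.
Offset 18: leading byte 0xF2 = 11110010 → 4-byte char #7 = F2 93 A2 89.
Leading byte 0xF2 = 11110010 matches 11110xxx → 4-byte sequence.
Byte 1: 0xF2 = 11110010, payload 010 (3 bits).
Byte 2: 0x93 = 10010011 (10xxxxxx ✓), payload 010011.
Byte 3: 0xA2 = 10100010 (10xxxxxx ✓), payload 100010.
Byte 4: 0x89 = 10001001 (10xxxxxx ✓), payload 001001.
Concatenate: 010010011100010001001 = 0x93889 (21 bits → U+93889).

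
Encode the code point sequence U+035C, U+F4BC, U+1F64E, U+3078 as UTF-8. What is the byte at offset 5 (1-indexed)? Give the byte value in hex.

1-indexed offset 5 is 0-indexed offset 4.
U+035C → 2-byte form CD 9C at offsets 0–1.
U+F4BC → 3-byte form EF 92 BC at offsets 2–4.
Offset 4 falls in char 2's range; it's byte 3 of EF 92 BC = 0xBC.

0xBC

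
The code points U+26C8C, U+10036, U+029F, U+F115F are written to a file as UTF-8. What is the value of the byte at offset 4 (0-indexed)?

U+26C8C → 4-byte form F0 A6 B2 8C at offsets 0–3.
U+10036 → 4-byte form F0 90 80 B6 at offsets 4–7.
Offset 4 falls in char 2's range; it's byte 1 of F0 90 80 B6 = 0xF0.

0xF0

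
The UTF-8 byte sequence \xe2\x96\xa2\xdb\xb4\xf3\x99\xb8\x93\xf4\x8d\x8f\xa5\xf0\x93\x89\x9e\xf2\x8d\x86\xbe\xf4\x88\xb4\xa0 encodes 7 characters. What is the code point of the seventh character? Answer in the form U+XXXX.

Offset 0: leading byte 0xE2 = 11100010 → 3-byte char #1 = E2 96 A2.
Offset 3: leading byte 0xDB = 11011011 → 2-byte char #2 = DB B4.
Offset 5: leading byte 0xF3 = 11110011 → 4-byte char #3 = F3 99 B8 93.
Offset 9: leading byte 0xF4 = 11110100 → 4-byte char #4 = F4 8D 8F A5.
Offset 13: leading byte 0xF0 = 11110000 → 4-byte char #5 = F0 93 89 9E.
Offset 17: leading byte 0xF2 = 11110010 → 4-byte char #6 = F2 8D 86 BE.
Offset 21: leading byte 0xF4 = 11110100 → 4-byte char #7 = F4 88 B4 A0.
Leading byte 0xF4 = 11110100 matches 11110xxx → 4-byte sequence.
Byte 1: 0xF4 = 11110100, payload 100 (3 bits).
Byte 2: 0x88 = 10001000 (10xxxxxx ✓), payload 001000.
Byte 3: 0xB4 = 10110100 (10xxxxxx ✓), payload 110100.
Byte 4: 0xA0 = 10100000 (10xxxxxx ✓), payload 100000.
Concatenate: 100001000110100100000 = 0x108D20 (21 bits → U+108D20).

U+108D20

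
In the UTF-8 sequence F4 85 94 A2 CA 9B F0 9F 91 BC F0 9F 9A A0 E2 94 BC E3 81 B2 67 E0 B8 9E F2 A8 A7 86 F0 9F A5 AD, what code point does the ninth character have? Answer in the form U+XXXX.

U+A89C6

Offset 0: leading byte 0xF4 = 11110100 → 4-byte char #1 = F4 85 94 A2.
Offset 4: leading byte 0xCA = 11001010 → 2-byte char #2 = CA 9B.
Offset 6: leading byte 0xF0 = 11110000 → 4-byte char #3 = F0 9F 91 BC.
Offset 10: leading byte 0xF0 = 11110000 → 4-byte char #4 = F0 9F 9A A0.
Offset 14: leading byte 0xE2 = 11100010 → 3-byte char #5 = E2 94 BC.
Offset 17: leading byte 0xE3 = 11100011 → 3-byte char #6 = E3 81 B2.
Offset 20: leading byte 0x67 = 01100111 → 1-byte char #7 = 67.
Offset 21: leading byte 0xE0 = 11100000 → 3-byte char #8 = E0 B8 9E.
Offset 24: leading byte 0xF2 = 11110010 → 4-byte char #9 = F2 A8 A7 86.
Leading byte 0xF2 = 11110010 matches 11110xxx → 4-byte sequence.
Byte 1: 0xF2 = 11110010, payload 010 (3 bits).
Byte 2: 0xA8 = 10101000 (10xxxxxx ✓), payload 101000.
Byte 3: 0xA7 = 10100111 (10xxxxxx ✓), payload 100111.
Byte 4: 0x86 = 10000110 (10xxxxxx ✓), payload 000110.
Concatenate: 010101000100111000110 = 0xA89C6 (21 bits → U+A89C6).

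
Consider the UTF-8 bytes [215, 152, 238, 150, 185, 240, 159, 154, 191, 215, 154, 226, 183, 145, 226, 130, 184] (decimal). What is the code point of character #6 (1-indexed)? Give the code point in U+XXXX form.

U+20B8

Offset 0: leading byte 0xD7 = 11010111 → 2-byte char #1 = D7 98.
Offset 2: leading byte 0xEE = 11101110 → 3-byte char #2 = EE 96 B9.
Offset 5: leading byte 0xF0 = 11110000 → 4-byte char #3 = F0 9F 9A BF.
Offset 9: leading byte 0xD7 = 11010111 → 2-byte char #4 = D7 9A.
Offset 11: leading byte 0xE2 = 11100010 → 3-byte char #5 = E2 B7 91.
Offset 14: leading byte 0xE2 = 11100010 → 3-byte char #6 = E2 82 B8.
Leading byte 0xE2 = 11100010 matches 1110xxxx → 3-byte sequence.
Byte 1: 0xE2 = 11100010, payload 0010 (4 bits).
Byte 2: 0x82 = 10000010 (10xxxxxx ✓), payload 000010.
Byte 3: 0xB8 = 10111000 (10xxxxxx ✓), payload 111000.
Concatenate: 0010000010111000 = 0x20B8 (16 bits → U+20B8).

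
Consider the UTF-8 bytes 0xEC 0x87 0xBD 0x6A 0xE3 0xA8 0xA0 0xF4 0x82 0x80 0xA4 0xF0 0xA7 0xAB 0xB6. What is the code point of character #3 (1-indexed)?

Offset 0: leading byte 0xEC = 11101100 → 3-byte char #1 = EC 87 BD.
Offset 3: leading byte 0x6A = 01101010 → 1-byte char #2 = 6A.
Offset 4: leading byte 0xE3 = 11100011 → 3-byte char #3 = E3 A8 A0.
Leading byte 0xE3 = 11100011 matches 1110xxxx → 3-byte sequence.
Byte 1: 0xE3 = 11100011, payload 0011 (4 bits).
Byte 2: 0xA8 = 10101000 (10xxxxxx ✓), payload 101000.
Byte 3: 0xA0 = 10100000 (10xxxxxx ✓), payload 100000.
Concatenate: 0011101000100000 = 0x3A20 (16 bits → U+3A20).

U+3A20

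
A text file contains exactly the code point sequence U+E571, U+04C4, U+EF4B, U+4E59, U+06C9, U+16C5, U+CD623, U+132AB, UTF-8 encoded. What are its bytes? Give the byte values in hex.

EE 95 B1 D3 84 EE BD 8B E4 B9 99 DB 89 E1 9B 85 F3 8D 98 A3 F0 93 8A AB

U+E571: 3-byte form → EE 95 B1.
U+04C4: 2-byte form → D3 84.
U+EF4B: 3-byte form → EE BD 8B.
U+4E59: 3-byte form → E4 B9 99.
U+06C9: 2-byte form → DB 89.
U+16C5: 3-byte form → E1 9B 85.
U+CD623: 4-byte form → F3 8D 98 A3.
U+132AB: 4-byte form → F0 93 8A AB.
Concatenated (24 bytes): EE 95 B1 D3 84 EE BD 8B E4 B9 99 DB 89 E1 9B 85 F3 8D 98 A3 F0 93 8A AB.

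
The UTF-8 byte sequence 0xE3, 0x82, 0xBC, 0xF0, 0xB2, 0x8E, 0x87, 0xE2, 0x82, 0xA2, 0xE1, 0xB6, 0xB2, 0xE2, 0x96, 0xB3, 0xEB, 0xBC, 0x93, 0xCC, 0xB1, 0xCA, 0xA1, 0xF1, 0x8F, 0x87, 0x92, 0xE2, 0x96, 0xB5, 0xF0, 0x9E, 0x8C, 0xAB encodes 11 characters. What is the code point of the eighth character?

Offset 0: leading byte 0xE3 = 11100011 → 3-byte char #1 = E3 82 BC.
Offset 3: leading byte 0xF0 = 11110000 → 4-byte char #2 = F0 B2 8E 87.
Offset 7: leading byte 0xE2 = 11100010 → 3-byte char #3 = E2 82 A2.
Offset 10: leading byte 0xE1 = 11100001 → 3-byte char #4 = E1 B6 B2.
Offset 13: leading byte 0xE2 = 11100010 → 3-byte char #5 = E2 96 B3.
Offset 16: leading byte 0xEB = 11101011 → 3-byte char #6 = EB BC 93.
Offset 19: leading byte 0xCC = 11001100 → 2-byte char #7 = CC B1.
Offset 21: leading byte 0xCA = 11001010 → 2-byte char #8 = CA A1.
Leading byte 0xCA = 11001010 matches 110xxxxx → 2-byte sequence.
Byte 1: 0xCA = 11001010, payload 01010 (5 bits).
Byte 2: 0xA1 = 10100001 (10xxxxxx ✓), payload 100001.
Concatenate: 01010100001 = 0x2A1 (11 bits → U+02A1).

U+02A1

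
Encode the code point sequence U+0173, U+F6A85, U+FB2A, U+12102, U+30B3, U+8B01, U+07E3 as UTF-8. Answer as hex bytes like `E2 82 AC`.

U+0173: 2-byte form → C5 B3.
U+F6A85: 4-byte form → F3 B6 AA 85.
U+FB2A: 3-byte form → EF AC AA.
U+12102: 4-byte form → F0 92 84 82.
U+30B3: 3-byte form → E3 82 B3.
U+8B01: 3-byte form → E8 AC 81.
U+07E3: 2-byte form → DF A3.
Concatenated (21 bytes): C5 B3 F3 B6 AA 85 EF AC AA F0 92 84 82 E3 82 B3 E8 AC 81 DF A3.

C5 B3 F3 B6 AA 85 EF AC AA F0 92 84 82 E3 82 B3 E8 AC 81 DF A3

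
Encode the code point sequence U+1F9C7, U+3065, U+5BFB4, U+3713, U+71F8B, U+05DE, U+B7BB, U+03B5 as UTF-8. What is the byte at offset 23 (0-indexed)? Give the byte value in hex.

0xCE

U+1F9C7 → 4-byte form F0 9F A7 87 at offsets 0–3.
U+3065 → 3-byte form E3 81 A5 at offsets 4–6.
U+5BFB4 → 4-byte form F1 9B BE B4 at offsets 7–10.
U+3713 → 3-byte form E3 9C 93 at offsets 11–13.
U+71F8B → 4-byte form F1 B1 BE 8B at offsets 14–17.
U+05DE → 2-byte form D7 9E at offsets 18–19.
U+B7BB → 3-byte form EB 9E BB at offsets 20–22.
U+03B5 → 2-byte form CE B5 at offsets 23–24.
Offset 23 falls in char 8's range; it's byte 1 of CE B5 = 0xCE.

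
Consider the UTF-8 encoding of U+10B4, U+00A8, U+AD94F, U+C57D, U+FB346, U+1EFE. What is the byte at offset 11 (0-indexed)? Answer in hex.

U+10B4 → 3-byte form E1 82 B4 at offsets 0–2.
U+00A8 → 2-byte form C2 A8 at offsets 3–4.
U+AD94F → 4-byte form F2 AD A5 8F at offsets 5–8.
U+C57D → 3-byte form EC 95 BD at offsets 9–11.
Offset 11 falls in char 4's range; it's byte 3 of EC 95 BD = 0xBD.

0xBD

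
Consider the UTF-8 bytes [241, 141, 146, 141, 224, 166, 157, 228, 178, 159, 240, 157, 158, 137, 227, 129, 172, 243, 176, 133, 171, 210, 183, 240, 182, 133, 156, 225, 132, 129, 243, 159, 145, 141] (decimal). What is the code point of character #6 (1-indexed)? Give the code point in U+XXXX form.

Offset 0: leading byte 0xF1 = 11110001 → 4-byte char #1 = F1 8D 92 8D.
Offset 4: leading byte 0xE0 = 11100000 → 3-byte char #2 = E0 A6 9D.
Offset 7: leading byte 0xE4 = 11100100 → 3-byte char #3 = E4 B2 9F.
Offset 10: leading byte 0xF0 = 11110000 → 4-byte char #4 = F0 9D 9E 89.
Offset 14: leading byte 0xE3 = 11100011 → 3-byte char #5 = E3 81 AC.
Offset 17: leading byte 0xF3 = 11110011 → 4-byte char #6 = F3 B0 85 AB.
Leading byte 0xF3 = 11110011 matches 11110xxx → 4-byte sequence.
Byte 1: 0xF3 = 11110011, payload 011 (3 bits).
Byte 2: 0xB0 = 10110000 (10xxxxxx ✓), payload 110000.
Byte 3: 0x85 = 10000101 (10xxxxxx ✓), payload 000101.
Byte 4: 0xAB = 10101011 (10xxxxxx ✓), payload 101011.
Concatenate: 011110000000101101011 = 0xF016B (21 bits → U+F016B).

U+F016B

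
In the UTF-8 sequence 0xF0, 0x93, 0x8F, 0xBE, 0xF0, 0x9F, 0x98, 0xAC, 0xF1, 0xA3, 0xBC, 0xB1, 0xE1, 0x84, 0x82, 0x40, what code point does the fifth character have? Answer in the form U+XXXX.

Offset 0: leading byte 0xF0 = 11110000 → 4-byte char #1 = F0 93 8F BE.
Offset 4: leading byte 0xF0 = 11110000 → 4-byte char #2 = F0 9F 98 AC.
Offset 8: leading byte 0xF1 = 11110001 → 4-byte char #3 = F1 A3 BC B1.
Offset 12: leading byte 0xE1 = 11100001 → 3-byte char #4 = E1 84 82.
Offset 15: leading byte 0x40 = 01000000 → 1-byte char #5 = 40.
Leading byte 0x40 = 01000000 matches 0xxxxxxx → 1-byte sequence.
Byte 1: 0x40 = 01000000, payload 1000000 (7 bits).
Concatenate: 1000000 = 0x40 (7 bits → U+0040).

U+0040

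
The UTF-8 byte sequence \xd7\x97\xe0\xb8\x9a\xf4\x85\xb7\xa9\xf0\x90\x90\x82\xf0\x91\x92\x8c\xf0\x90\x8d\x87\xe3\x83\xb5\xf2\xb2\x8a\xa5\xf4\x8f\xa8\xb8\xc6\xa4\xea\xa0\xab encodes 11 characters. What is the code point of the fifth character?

U+1148C

Offset 0: leading byte 0xD7 = 11010111 → 2-byte char #1 = D7 97.
Offset 2: leading byte 0xE0 = 11100000 → 3-byte char #2 = E0 B8 9A.
Offset 5: leading byte 0xF4 = 11110100 → 4-byte char #3 = F4 85 B7 A9.
Offset 9: leading byte 0xF0 = 11110000 → 4-byte char #4 = F0 90 90 82.
Offset 13: leading byte 0xF0 = 11110000 → 4-byte char #5 = F0 91 92 8C.
Leading byte 0xF0 = 11110000 matches 11110xxx → 4-byte sequence.
Byte 1: 0xF0 = 11110000, payload 000 (3 bits).
Byte 2: 0x91 = 10010001 (10xxxxxx ✓), payload 010001.
Byte 3: 0x92 = 10010010 (10xxxxxx ✓), payload 010010.
Byte 4: 0x8C = 10001100 (10xxxxxx ✓), payload 001100.
Concatenate: 000010001010010001100 = 0x1148C (21 bits → U+1148C).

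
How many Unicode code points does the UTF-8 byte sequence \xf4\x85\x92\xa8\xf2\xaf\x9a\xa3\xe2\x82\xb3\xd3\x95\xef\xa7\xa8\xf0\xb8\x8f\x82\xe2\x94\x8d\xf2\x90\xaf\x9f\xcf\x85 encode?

Byte at offset 0: 0xF4 = 11110100 → 4-byte char (#1). Advance 4.
Byte at offset 4: 0xF2 = 11110010 → 4-byte char (#2). Advance 4.
Byte at offset 8: 0xE2 = 11100010 → 3-byte char (#3). Advance 3.
Byte at offset 11: 0xD3 = 11010011 → 2-byte char (#4). Advance 2.
Byte at offset 13: 0xEF = 11101111 → 3-byte char (#5). Advance 3.
Byte at offset 16: 0xF0 = 11110000 → 4-byte char (#6). Advance 4.
Byte at offset 20: 0xE2 = 11100010 → 3-byte char (#7). Advance 3.
Byte at offset 23: 0xF2 = 11110010 → 4-byte char (#8). Advance 4.
Byte at offset 27: 0xCF = 11001111 → 2-byte char (#9). Advance 2.
Reached end at offset 29 after 9 code points.

9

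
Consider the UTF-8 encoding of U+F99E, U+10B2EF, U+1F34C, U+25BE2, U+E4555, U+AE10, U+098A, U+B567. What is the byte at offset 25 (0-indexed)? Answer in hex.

0xEB

U+F99E → 3-byte form EF A6 9E at offsets 0–2.
U+10B2EF → 4-byte form F4 8B 8B AF at offsets 3–6.
U+1F34C → 4-byte form F0 9F 8D 8C at offsets 7–10.
U+25BE2 → 4-byte form F0 A5 AF A2 at offsets 11–14.
U+E4555 → 4-byte form F3 A4 95 95 at offsets 15–18.
U+AE10 → 3-byte form EA B8 90 at offsets 19–21.
U+098A → 3-byte form E0 A6 8A at offsets 22–24.
U+B567 → 3-byte form EB 95 A7 at offsets 25–27.
Offset 25 falls in char 8's range; it's byte 1 of EB 95 A7 = 0xEB.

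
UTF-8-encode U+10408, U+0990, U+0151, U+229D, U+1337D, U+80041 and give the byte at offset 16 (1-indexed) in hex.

1-indexed offset 16 is 0-indexed offset 15.
U+10408 → 4-byte form F0 90 90 88 at offsets 0–3.
U+0990 → 3-byte form E0 A6 90 at offsets 4–6.
U+0151 → 2-byte form C5 91 at offsets 7–8.
U+229D → 3-byte form E2 8A 9D at offsets 9–11.
U+1337D → 4-byte form F0 93 8D BD at offsets 12–15.
Offset 15 falls in char 5's range; it's byte 4 of F0 93 8D BD = 0xBD.

0xBD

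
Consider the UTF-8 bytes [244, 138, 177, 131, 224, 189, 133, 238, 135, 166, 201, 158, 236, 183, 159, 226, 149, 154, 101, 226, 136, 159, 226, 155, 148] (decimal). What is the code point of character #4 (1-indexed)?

Offset 0: leading byte 0xF4 = 11110100 → 4-byte char #1 = F4 8A B1 83.
Offset 4: leading byte 0xE0 = 11100000 → 3-byte char #2 = E0 BD 85.
Offset 7: leading byte 0xEE = 11101110 → 3-byte char #3 = EE 87 A6.
Offset 10: leading byte 0xC9 = 11001001 → 2-byte char #4 = C9 9E.
Leading byte 0xC9 = 11001001 matches 110xxxxx → 2-byte sequence.
Byte 1: 0xC9 = 11001001, payload 01001 (5 bits).
Byte 2: 0x9E = 10011110 (10xxxxxx ✓), payload 011110.
Concatenate: 01001011110 = 0x25E (11 bits → U+025E).

U+025E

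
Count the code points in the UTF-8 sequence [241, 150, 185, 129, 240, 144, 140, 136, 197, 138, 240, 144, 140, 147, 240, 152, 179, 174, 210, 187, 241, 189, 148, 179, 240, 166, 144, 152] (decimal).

8

Byte at offset 0: 0xF1 = 11110001 → 4-byte char (#1). Advance 4.
Byte at offset 4: 0xF0 = 11110000 → 4-byte char (#2). Advance 4.
Byte at offset 8: 0xC5 = 11000101 → 2-byte char (#3). Advance 2.
Byte at offset 10: 0xF0 = 11110000 → 4-byte char (#4). Advance 4.
Byte at offset 14: 0xF0 = 11110000 → 4-byte char (#5). Advance 4.
Byte at offset 18: 0xD2 = 11010010 → 2-byte char (#6). Advance 2.
Byte at offset 20: 0xF1 = 11110001 → 4-byte char (#7). Advance 4.
Byte at offset 24: 0xF0 = 11110000 → 4-byte char (#8). Advance 4.
Reached end at offset 28 after 8 code points.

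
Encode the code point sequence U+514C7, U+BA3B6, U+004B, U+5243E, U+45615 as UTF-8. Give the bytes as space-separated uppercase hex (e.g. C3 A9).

F1 91 93 87 F2 BA 8E B6 4B F1 92 90 BE F1 85 98 95

U+514C7: 4-byte form → F1 91 93 87.
U+BA3B6: 4-byte form → F2 BA 8E B6.
U+004B: 1-byte form → 4B.
U+5243E: 4-byte form → F1 92 90 BE.
U+45615: 4-byte form → F1 85 98 95.
Concatenated (17 bytes): F1 91 93 87 F2 BA 8E B6 4B F1 92 90 BE F1 85 98 95.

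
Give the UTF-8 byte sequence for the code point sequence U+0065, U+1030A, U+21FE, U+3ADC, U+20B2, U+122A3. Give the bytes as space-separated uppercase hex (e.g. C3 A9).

65 F0 90 8C 8A E2 87 BE E3 AB 9C E2 82 B2 F0 92 8A A3

U+0065: 1-byte form → 65.
U+1030A: 4-byte form → F0 90 8C 8A.
U+21FE: 3-byte form → E2 87 BE.
U+3ADC: 3-byte form → E3 AB 9C.
U+20B2: 3-byte form → E2 82 B2.
U+122A3: 4-byte form → F0 92 8A A3.
Concatenated (18 bytes): 65 F0 90 8C 8A E2 87 BE E3 AB 9C E2 82 B2 F0 92 8A A3.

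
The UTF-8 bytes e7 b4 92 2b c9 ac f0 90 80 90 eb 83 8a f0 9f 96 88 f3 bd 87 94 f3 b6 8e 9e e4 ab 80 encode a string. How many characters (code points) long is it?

Byte at offset 0: 0xE7 = 11100111 → 3-byte char (#1). Advance 3.
Byte at offset 3: 0x2B = 00101011 → 1-byte char (#2). Advance 1.
Byte at offset 4: 0xC9 = 11001001 → 2-byte char (#3). Advance 2.
Byte at offset 6: 0xF0 = 11110000 → 4-byte char (#4). Advance 4.
Byte at offset 10: 0xEB = 11101011 → 3-byte char (#5). Advance 3.
Byte at offset 13: 0xF0 = 11110000 → 4-byte char (#6). Advance 4.
Byte at offset 17: 0xF3 = 11110011 → 4-byte char (#7). Advance 4.
Byte at offset 21: 0xF3 = 11110011 → 4-byte char (#8). Advance 4.
Byte at offset 25: 0xE4 = 11100100 → 3-byte char (#9). Advance 3.
Reached end at offset 28 after 9 code points.

9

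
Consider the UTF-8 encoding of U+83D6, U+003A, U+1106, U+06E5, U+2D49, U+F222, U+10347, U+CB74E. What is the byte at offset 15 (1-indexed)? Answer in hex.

0xA2

1-indexed offset 15 is 0-indexed offset 14.
U+83D6 → 3-byte form E8 8F 96 at offsets 0–2.
U+003A → 1-byte form 3A at offsets 3–3.
U+1106 → 3-byte form E1 84 86 at offsets 4–6.
U+06E5 → 2-byte form DB A5 at offsets 7–8.
U+2D49 → 3-byte form E2 B5 89 at offsets 9–11.
U+F222 → 3-byte form EF 88 A2 at offsets 12–14.
Offset 14 falls in char 6's range; it's byte 3 of EF 88 A2 = 0xA2.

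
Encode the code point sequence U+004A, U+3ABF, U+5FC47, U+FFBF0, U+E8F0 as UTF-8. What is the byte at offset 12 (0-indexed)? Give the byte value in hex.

0xEE

U+004A → 1-byte form 4A at offsets 0–0.
U+3ABF → 3-byte form E3 AA BF at offsets 1–3.
U+5FC47 → 4-byte form F1 9F B1 87 at offsets 4–7.
U+FFBF0 → 4-byte form F3 BF AF B0 at offsets 8–11.
U+E8F0 → 3-byte form EE A3 B0 at offsets 12–14.
Offset 12 falls in char 5's range; it's byte 1 of EE A3 B0 = 0xEE.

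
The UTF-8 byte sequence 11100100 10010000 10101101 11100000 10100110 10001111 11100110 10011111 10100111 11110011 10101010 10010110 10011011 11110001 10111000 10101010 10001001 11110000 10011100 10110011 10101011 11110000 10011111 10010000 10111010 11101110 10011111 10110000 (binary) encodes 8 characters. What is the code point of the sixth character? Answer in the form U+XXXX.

U+1CCEB

Offset 0: leading byte 0xE4 = 11100100 → 3-byte char #1 = E4 90 AD.
Offset 3: leading byte 0xE0 = 11100000 → 3-byte char #2 = E0 A6 8F.
Offset 6: leading byte 0xE6 = 11100110 → 3-byte char #3 = E6 9F A7.
Offset 9: leading byte 0xF3 = 11110011 → 4-byte char #4 = F3 AA 96 9B.
Offset 13: leading byte 0xF1 = 11110001 → 4-byte char #5 = F1 B8 AA 89.
Offset 17: leading byte 0xF0 = 11110000 → 4-byte char #6 = F0 9C B3 AB.
Leading byte 0xF0 = 11110000 matches 11110xxx → 4-byte sequence.
Byte 1: 0xF0 = 11110000, payload 000 (3 bits).
Byte 2: 0x9C = 10011100 (10xxxxxx ✓), payload 011100.
Byte 3: 0xB3 = 10110011 (10xxxxxx ✓), payload 110011.
Byte 4: 0xAB = 10101011 (10xxxxxx ✓), payload 101011.
Concatenate: 000011100110011101011 = 0x1CCEB (21 bits → U+1CCEB).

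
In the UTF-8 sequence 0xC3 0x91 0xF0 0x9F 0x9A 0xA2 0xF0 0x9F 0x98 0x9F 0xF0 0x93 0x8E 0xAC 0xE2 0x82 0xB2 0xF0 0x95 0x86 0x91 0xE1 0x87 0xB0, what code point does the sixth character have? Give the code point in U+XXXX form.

U+15191

Offset 0: leading byte 0xC3 = 11000011 → 2-byte char #1 = C3 91.
Offset 2: leading byte 0xF0 = 11110000 → 4-byte char #2 = F0 9F 9A A2.
Offset 6: leading byte 0xF0 = 11110000 → 4-byte char #3 = F0 9F 98 9F.
Offset 10: leading byte 0xF0 = 11110000 → 4-byte char #4 = F0 93 8E AC.
Offset 14: leading byte 0xE2 = 11100010 → 3-byte char #5 = E2 82 B2.
Offset 17: leading byte 0xF0 = 11110000 → 4-byte char #6 = F0 95 86 91.
Leading byte 0xF0 = 11110000 matches 11110xxx → 4-byte sequence.
Byte 1: 0xF0 = 11110000, payload 000 (3 bits).
Byte 2: 0x95 = 10010101 (10xxxxxx ✓), payload 010101.
Byte 3: 0x86 = 10000110 (10xxxxxx ✓), payload 000110.
Byte 4: 0x91 = 10010001 (10xxxxxx ✓), payload 010001.
Concatenate: 000010101000110010001 = 0x15191 (21 bits → U+15191).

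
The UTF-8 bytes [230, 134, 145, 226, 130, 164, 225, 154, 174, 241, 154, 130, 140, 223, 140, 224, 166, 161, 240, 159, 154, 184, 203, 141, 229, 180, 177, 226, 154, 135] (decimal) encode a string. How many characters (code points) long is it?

10

Byte at offset 0: 0xE6 = 11100110 → 3-byte char (#1). Advance 3.
Byte at offset 3: 0xE2 = 11100010 → 3-byte char (#2). Advance 3.
Byte at offset 6: 0xE1 = 11100001 → 3-byte char (#3). Advance 3.
Byte at offset 9: 0xF1 = 11110001 → 4-byte char (#4). Advance 4.
Byte at offset 13: 0xDF = 11011111 → 2-byte char (#5). Advance 2.
Byte at offset 15: 0xE0 = 11100000 → 3-byte char (#6). Advance 3.
Byte at offset 18: 0xF0 = 11110000 → 4-byte char (#7). Advance 4.
Byte at offset 22: 0xCB = 11001011 → 2-byte char (#8). Advance 2.
Byte at offset 24: 0xE5 = 11100101 → 3-byte char (#9). Advance 3.
Byte at offset 27: 0xE2 = 11100010 → 3-byte char (#10). Advance 3.
Reached end at offset 30 after 10 code points.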